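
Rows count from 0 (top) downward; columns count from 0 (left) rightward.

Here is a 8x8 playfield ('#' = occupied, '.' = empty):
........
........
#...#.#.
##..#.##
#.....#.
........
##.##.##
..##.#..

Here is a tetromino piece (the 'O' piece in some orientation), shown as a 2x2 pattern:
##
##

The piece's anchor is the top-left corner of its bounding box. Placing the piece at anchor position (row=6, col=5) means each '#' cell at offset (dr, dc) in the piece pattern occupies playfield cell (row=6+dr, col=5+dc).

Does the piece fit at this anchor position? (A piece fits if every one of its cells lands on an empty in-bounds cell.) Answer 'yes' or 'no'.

Answer: no

Derivation:
Check each piece cell at anchor (6, 5):
  offset (0,0) -> (6,5): empty -> OK
  offset (0,1) -> (6,6): occupied ('#') -> FAIL
  offset (1,0) -> (7,5): occupied ('#') -> FAIL
  offset (1,1) -> (7,6): empty -> OK
All cells valid: no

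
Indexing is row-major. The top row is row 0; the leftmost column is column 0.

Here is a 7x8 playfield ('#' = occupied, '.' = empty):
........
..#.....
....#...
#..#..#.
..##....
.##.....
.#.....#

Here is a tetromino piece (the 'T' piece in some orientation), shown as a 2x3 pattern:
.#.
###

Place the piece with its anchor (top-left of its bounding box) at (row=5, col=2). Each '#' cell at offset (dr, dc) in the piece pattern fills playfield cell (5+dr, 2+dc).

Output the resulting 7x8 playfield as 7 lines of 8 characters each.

Answer: ........
..#.....
....#...
#..#..#.
..##....
.###....
.####..#

Derivation:
Fill (5+0,2+1) = (5,3)
Fill (5+1,2+0) = (6,2)
Fill (5+1,2+1) = (6,3)
Fill (5+1,2+2) = (6,4)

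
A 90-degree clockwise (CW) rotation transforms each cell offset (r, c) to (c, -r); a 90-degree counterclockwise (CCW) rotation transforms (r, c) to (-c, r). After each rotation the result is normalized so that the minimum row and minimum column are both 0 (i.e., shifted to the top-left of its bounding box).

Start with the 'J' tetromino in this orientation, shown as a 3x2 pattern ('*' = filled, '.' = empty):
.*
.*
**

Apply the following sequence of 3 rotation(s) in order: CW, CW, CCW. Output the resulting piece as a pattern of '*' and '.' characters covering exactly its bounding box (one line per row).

Start:
.*
.*
**
After rotation 1 (CW):
*..
***
After rotation 2 (CW):
**
*.
*.
After rotation 3 (CCW):
*..
***

Answer: *..
***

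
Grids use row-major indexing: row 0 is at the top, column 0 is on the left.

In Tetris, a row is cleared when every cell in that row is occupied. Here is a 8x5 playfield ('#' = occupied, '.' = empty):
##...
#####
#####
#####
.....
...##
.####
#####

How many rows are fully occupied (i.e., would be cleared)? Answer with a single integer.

Check each row:
  row 0: 3 empty cells -> not full
  row 1: 0 empty cells -> FULL (clear)
  row 2: 0 empty cells -> FULL (clear)
  row 3: 0 empty cells -> FULL (clear)
  row 4: 5 empty cells -> not full
  row 5: 3 empty cells -> not full
  row 6: 1 empty cell -> not full
  row 7: 0 empty cells -> FULL (clear)
Total rows cleared: 4

Answer: 4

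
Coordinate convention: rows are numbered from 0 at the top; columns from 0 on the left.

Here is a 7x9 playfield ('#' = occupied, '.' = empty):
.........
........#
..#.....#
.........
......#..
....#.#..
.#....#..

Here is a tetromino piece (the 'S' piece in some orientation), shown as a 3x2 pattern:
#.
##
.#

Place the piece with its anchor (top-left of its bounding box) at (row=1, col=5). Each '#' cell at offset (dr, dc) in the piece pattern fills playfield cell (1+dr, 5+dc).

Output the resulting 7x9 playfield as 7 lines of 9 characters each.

Answer: .........
.....#..#
..#..##.#
......#..
......#..
....#.#..
.#....#..

Derivation:
Fill (1+0,5+0) = (1,5)
Fill (1+1,5+0) = (2,5)
Fill (1+1,5+1) = (2,6)
Fill (1+2,5+1) = (3,6)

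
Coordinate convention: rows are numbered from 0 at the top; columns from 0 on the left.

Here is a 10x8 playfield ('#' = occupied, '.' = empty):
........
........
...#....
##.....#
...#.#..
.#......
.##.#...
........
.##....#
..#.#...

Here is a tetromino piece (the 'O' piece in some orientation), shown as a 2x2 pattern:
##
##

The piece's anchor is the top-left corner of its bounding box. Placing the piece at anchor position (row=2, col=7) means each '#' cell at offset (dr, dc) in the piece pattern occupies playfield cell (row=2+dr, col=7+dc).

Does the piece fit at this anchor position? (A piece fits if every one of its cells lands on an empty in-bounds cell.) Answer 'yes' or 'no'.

Check each piece cell at anchor (2, 7):
  offset (0,0) -> (2,7): empty -> OK
  offset (0,1) -> (2,8): out of bounds -> FAIL
  offset (1,0) -> (3,7): occupied ('#') -> FAIL
  offset (1,1) -> (3,8): out of bounds -> FAIL
All cells valid: no

Answer: no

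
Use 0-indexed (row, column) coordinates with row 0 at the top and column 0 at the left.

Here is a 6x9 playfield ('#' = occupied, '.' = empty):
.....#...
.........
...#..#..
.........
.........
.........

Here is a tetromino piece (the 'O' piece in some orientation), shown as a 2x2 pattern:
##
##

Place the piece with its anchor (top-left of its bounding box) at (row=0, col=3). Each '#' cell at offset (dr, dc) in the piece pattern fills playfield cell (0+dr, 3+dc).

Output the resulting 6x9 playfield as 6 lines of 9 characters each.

Answer: ...###...
...##....
...#..#..
.........
.........
.........

Derivation:
Fill (0+0,3+0) = (0,3)
Fill (0+0,3+1) = (0,4)
Fill (0+1,3+0) = (1,3)
Fill (0+1,3+1) = (1,4)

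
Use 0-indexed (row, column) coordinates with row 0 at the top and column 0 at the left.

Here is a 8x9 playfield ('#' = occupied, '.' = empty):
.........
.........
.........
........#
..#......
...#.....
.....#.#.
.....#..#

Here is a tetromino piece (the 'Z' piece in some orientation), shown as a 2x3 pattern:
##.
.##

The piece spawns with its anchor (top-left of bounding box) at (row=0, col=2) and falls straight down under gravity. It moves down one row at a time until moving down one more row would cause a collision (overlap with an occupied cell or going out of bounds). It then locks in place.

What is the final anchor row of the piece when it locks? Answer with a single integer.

Answer: 3

Derivation:
Spawn at (row=0, col=2). Try each row:
  row 0: fits
  row 1: fits
  row 2: fits
  row 3: fits
  row 4: blocked -> lock at row 3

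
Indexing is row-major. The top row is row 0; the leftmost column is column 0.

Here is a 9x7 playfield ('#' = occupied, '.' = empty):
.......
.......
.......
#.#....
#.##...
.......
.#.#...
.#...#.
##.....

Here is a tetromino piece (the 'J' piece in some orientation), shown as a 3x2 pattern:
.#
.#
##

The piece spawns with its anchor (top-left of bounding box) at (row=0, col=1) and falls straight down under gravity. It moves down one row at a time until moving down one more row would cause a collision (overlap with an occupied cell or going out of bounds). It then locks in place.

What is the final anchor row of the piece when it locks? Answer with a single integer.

Answer: 0

Derivation:
Spawn at (row=0, col=1). Try each row:
  row 0: fits
  row 1: blocked -> lock at row 0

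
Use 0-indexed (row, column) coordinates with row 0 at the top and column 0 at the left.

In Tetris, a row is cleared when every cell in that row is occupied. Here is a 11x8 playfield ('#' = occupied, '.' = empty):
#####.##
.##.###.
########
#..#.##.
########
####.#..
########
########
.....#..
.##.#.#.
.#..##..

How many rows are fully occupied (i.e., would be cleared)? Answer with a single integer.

Answer: 4

Derivation:
Check each row:
  row 0: 1 empty cell -> not full
  row 1: 3 empty cells -> not full
  row 2: 0 empty cells -> FULL (clear)
  row 3: 4 empty cells -> not full
  row 4: 0 empty cells -> FULL (clear)
  row 5: 3 empty cells -> not full
  row 6: 0 empty cells -> FULL (clear)
  row 7: 0 empty cells -> FULL (clear)
  row 8: 7 empty cells -> not full
  row 9: 4 empty cells -> not full
  row 10: 5 empty cells -> not full
Total rows cleared: 4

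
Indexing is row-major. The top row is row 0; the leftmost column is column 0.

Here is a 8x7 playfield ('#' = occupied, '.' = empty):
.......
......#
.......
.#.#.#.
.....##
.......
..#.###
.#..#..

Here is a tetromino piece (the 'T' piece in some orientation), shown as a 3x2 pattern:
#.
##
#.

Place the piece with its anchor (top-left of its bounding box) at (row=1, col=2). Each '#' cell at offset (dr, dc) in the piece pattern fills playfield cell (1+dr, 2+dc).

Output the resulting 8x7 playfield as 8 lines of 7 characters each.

Answer: .......
..#...#
..##...
.###.#.
.....##
.......
..#.###
.#..#..

Derivation:
Fill (1+0,2+0) = (1,2)
Fill (1+1,2+0) = (2,2)
Fill (1+1,2+1) = (2,3)
Fill (1+2,2+0) = (3,2)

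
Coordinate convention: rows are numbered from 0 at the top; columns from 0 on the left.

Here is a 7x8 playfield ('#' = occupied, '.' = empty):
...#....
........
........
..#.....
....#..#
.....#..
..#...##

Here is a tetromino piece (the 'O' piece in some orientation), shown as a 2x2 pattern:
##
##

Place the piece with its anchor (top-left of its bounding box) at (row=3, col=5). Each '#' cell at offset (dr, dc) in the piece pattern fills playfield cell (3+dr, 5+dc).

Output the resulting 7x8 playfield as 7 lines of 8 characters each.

Fill (3+0,5+0) = (3,5)
Fill (3+0,5+1) = (3,6)
Fill (3+1,5+0) = (4,5)
Fill (3+1,5+1) = (4,6)

Answer: ...#....
........
........
..#..##.
....####
.....#..
..#...##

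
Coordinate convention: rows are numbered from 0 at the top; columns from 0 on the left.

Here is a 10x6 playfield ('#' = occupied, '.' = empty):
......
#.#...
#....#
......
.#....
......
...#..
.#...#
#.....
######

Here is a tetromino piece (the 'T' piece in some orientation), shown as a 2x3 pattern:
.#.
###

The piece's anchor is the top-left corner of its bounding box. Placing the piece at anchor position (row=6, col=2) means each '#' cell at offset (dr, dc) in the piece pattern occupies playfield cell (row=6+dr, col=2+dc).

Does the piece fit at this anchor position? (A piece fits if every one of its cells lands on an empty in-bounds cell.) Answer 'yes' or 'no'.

Answer: no

Derivation:
Check each piece cell at anchor (6, 2):
  offset (0,1) -> (6,3): occupied ('#') -> FAIL
  offset (1,0) -> (7,2): empty -> OK
  offset (1,1) -> (7,3): empty -> OK
  offset (1,2) -> (7,4): empty -> OK
All cells valid: no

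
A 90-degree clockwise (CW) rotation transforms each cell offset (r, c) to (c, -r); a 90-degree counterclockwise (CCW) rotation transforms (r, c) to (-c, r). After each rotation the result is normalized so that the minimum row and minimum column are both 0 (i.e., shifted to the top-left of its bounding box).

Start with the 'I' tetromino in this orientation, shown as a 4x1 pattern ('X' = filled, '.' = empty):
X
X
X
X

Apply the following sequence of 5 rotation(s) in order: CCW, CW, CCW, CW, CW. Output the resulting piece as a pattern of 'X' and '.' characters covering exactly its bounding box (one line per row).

Start:
X
X
X
X
After rotation 1 (CCW):
XXXX
After rotation 2 (CW):
X
X
X
X
After rotation 3 (CCW):
XXXX
After rotation 4 (CW):
X
X
X
X
After rotation 5 (CW):
XXXX

Answer: XXXX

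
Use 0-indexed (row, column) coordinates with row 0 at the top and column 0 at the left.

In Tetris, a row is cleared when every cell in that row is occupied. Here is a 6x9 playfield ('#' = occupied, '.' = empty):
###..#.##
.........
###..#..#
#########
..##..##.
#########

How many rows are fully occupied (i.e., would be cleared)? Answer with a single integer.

Answer: 2

Derivation:
Check each row:
  row 0: 3 empty cells -> not full
  row 1: 9 empty cells -> not full
  row 2: 4 empty cells -> not full
  row 3: 0 empty cells -> FULL (clear)
  row 4: 5 empty cells -> not full
  row 5: 0 empty cells -> FULL (clear)
Total rows cleared: 2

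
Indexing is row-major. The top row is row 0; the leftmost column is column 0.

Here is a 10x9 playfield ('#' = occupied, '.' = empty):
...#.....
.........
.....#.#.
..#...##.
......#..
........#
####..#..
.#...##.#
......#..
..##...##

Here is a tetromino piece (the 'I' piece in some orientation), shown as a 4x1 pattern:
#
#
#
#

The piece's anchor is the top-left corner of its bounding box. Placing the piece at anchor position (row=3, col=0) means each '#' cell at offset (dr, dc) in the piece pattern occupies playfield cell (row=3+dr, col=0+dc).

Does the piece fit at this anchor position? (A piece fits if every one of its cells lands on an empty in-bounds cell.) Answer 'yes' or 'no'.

Check each piece cell at anchor (3, 0):
  offset (0,0) -> (3,0): empty -> OK
  offset (1,0) -> (4,0): empty -> OK
  offset (2,0) -> (5,0): empty -> OK
  offset (3,0) -> (6,0): occupied ('#') -> FAIL
All cells valid: no

Answer: no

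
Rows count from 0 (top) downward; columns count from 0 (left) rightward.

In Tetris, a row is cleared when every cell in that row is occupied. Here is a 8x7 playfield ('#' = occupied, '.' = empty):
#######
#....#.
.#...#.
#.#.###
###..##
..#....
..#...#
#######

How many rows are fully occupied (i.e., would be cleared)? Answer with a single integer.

Answer: 2

Derivation:
Check each row:
  row 0: 0 empty cells -> FULL (clear)
  row 1: 5 empty cells -> not full
  row 2: 5 empty cells -> not full
  row 3: 2 empty cells -> not full
  row 4: 2 empty cells -> not full
  row 5: 6 empty cells -> not full
  row 6: 5 empty cells -> not full
  row 7: 0 empty cells -> FULL (clear)
Total rows cleared: 2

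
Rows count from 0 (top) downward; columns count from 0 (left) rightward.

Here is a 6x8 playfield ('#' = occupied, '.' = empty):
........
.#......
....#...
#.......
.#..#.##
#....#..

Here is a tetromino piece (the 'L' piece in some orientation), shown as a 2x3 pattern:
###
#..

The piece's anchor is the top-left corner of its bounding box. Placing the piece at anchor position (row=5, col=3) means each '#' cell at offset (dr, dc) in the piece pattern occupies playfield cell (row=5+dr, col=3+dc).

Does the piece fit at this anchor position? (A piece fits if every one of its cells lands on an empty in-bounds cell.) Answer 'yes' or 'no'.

Check each piece cell at anchor (5, 3):
  offset (0,0) -> (5,3): empty -> OK
  offset (0,1) -> (5,4): empty -> OK
  offset (0,2) -> (5,5): occupied ('#') -> FAIL
  offset (1,0) -> (6,3): out of bounds -> FAIL
All cells valid: no

Answer: no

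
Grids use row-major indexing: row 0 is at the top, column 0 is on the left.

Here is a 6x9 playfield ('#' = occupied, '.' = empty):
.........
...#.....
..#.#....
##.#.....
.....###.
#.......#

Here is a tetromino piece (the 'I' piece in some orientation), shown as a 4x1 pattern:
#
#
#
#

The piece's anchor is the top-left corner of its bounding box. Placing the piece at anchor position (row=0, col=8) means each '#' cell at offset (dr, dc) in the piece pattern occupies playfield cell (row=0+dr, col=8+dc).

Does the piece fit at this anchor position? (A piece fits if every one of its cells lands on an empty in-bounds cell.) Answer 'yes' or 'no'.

Answer: yes

Derivation:
Check each piece cell at anchor (0, 8):
  offset (0,0) -> (0,8): empty -> OK
  offset (1,0) -> (1,8): empty -> OK
  offset (2,0) -> (2,8): empty -> OK
  offset (3,0) -> (3,8): empty -> OK
All cells valid: yes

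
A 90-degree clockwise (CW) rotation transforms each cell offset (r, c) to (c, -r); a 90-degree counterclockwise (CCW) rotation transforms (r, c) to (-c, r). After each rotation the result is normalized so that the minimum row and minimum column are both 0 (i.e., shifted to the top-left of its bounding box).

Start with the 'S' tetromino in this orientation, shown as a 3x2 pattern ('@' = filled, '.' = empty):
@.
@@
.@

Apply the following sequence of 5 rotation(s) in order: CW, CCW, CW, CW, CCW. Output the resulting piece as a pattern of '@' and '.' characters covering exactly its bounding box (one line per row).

Start:
@.
@@
.@
After rotation 1 (CW):
.@@
@@.
After rotation 2 (CCW):
@.
@@
.@
After rotation 3 (CW):
.@@
@@.
After rotation 4 (CW):
@.
@@
.@
After rotation 5 (CCW):
.@@
@@.

Answer: .@@
@@.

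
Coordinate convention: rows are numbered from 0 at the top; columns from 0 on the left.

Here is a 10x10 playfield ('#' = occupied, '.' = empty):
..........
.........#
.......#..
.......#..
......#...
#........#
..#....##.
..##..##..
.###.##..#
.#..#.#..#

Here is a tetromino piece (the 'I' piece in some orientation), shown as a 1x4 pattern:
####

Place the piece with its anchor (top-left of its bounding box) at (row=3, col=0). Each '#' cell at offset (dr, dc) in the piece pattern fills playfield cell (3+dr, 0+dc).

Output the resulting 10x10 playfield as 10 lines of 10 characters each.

Fill (3+0,0+0) = (3,0)
Fill (3+0,0+1) = (3,1)
Fill (3+0,0+2) = (3,2)
Fill (3+0,0+3) = (3,3)

Answer: ..........
.........#
.......#..
####...#..
......#...
#........#
..#....##.
..##..##..
.###.##..#
.#..#.#..#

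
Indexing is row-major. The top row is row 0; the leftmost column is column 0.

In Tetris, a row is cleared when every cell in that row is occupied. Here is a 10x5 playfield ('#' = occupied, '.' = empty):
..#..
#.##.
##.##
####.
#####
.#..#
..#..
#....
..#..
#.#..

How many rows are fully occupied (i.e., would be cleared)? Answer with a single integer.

Check each row:
  row 0: 4 empty cells -> not full
  row 1: 2 empty cells -> not full
  row 2: 1 empty cell -> not full
  row 3: 1 empty cell -> not full
  row 4: 0 empty cells -> FULL (clear)
  row 5: 3 empty cells -> not full
  row 6: 4 empty cells -> not full
  row 7: 4 empty cells -> not full
  row 8: 4 empty cells -> not full
  row 9: 3 empty cells -> not full
Total rows cleared: 1

Answer: 1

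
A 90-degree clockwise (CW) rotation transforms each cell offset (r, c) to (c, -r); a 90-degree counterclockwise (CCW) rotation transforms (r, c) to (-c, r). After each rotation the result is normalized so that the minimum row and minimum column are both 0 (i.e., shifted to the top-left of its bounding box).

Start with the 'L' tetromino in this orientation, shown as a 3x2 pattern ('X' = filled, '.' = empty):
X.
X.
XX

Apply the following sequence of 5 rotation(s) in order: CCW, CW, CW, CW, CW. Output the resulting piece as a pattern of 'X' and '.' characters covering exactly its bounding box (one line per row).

Start:
X.
X.
XX
After rotation 1 (CCW):
..X
XXX
After rotation 2 (CW):
X.
X.
XX
After rotation 3 (CW):
XXX
X..
After rotation 4 (CW):
XX
.X
.X
After rotation 5 (CW):
..X
XXX

Answer: ..X
XXX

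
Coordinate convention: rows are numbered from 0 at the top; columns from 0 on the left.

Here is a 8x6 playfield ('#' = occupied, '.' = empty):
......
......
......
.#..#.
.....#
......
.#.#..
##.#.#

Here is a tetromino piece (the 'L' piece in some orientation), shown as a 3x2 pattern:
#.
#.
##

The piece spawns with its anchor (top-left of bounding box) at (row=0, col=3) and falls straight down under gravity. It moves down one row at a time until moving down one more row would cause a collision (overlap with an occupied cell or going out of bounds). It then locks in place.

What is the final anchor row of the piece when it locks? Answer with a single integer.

Answer: 0

Derivation:
Spawn at (row=0, col=3). Try each row:
  row 0: fits
  row 1: blocked -> lock at row 0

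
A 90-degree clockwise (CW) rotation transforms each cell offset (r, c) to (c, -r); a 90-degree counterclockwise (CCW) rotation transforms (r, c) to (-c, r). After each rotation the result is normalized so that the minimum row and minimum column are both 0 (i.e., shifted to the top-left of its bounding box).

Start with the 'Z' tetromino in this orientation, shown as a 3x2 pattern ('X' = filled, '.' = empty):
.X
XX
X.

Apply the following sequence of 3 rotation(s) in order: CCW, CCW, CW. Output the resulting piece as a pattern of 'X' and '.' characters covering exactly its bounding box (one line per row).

Start:
.X
XX
X.
After rotation 1 (CCW):
XX.
.XX
After rotation 2 (CCW):
.X
XX
X.
After rotation 3 (CW):
XX.
.XX

Answer: XX.
.XX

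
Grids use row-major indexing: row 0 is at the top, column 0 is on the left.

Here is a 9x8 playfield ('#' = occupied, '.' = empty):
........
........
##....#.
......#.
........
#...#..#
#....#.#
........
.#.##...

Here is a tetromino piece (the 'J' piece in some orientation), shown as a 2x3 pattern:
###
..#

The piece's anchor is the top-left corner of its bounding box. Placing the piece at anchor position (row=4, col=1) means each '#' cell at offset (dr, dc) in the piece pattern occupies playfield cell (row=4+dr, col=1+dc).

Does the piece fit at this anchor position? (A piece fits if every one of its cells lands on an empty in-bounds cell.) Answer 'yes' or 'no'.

Answer: yes

Derivation:
Check each piece cell at anchor (4, 1):
  offset (0,0) -> (4,1): empty -> OK
  offset (0,1) -> (4,2): empty -> OK
  offset (0,2) -> (4,3): empty -> OK
  offset (1,2) -> (5,3): empty -> OK
All cells valid: yes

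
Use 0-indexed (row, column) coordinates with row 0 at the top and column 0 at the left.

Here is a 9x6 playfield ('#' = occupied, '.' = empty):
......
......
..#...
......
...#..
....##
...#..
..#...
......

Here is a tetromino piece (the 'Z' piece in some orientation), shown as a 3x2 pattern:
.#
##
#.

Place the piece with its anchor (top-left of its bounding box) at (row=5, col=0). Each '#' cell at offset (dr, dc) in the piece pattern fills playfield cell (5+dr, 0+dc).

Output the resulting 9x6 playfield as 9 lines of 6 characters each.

Answer: ......
......
..#...
......
...#..
.#..##
##.#..
#.#...
......

Derivation:
Fill (5+0,0+1) = (5,1)
Fill (5+1,0+0) = (6,0)
Fill (5+1,0+1) = (6,1)
Fill (5+2,0+0) = (7,0)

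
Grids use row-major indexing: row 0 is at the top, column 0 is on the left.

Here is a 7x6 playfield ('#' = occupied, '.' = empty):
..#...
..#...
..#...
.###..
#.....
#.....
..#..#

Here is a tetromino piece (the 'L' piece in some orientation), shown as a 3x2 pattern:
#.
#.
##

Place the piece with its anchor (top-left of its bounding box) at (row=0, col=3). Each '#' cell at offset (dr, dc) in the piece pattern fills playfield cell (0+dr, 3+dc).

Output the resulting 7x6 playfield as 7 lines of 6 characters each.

Answer: ..##..
..##..
..###.
.###..
#.....
#.....
..#..#

Derivation:
Fill (0+0,3+0) = (0,3)
Fill (0+1,3+0) = (1,3)
Fill (0+2,3+0) = (2,3)
Fill (0+2,3+1) = (2,4)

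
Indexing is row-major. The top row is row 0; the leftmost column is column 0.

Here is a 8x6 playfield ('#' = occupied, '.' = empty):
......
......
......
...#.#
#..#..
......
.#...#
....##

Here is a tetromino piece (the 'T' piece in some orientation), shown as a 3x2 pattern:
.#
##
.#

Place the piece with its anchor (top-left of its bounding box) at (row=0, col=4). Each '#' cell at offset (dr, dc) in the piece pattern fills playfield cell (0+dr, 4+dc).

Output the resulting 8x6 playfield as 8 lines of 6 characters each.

Fill (0+0,4+1) = (0,5)
Fill (0+1,4+0) = (1,4)
Fill (0+1,4+1) = (1,5)
Fill (0+2,4+1) = (2,5)

Answer: .....#
....##
.....#
...#.#
#..#..
......
.#...#
....##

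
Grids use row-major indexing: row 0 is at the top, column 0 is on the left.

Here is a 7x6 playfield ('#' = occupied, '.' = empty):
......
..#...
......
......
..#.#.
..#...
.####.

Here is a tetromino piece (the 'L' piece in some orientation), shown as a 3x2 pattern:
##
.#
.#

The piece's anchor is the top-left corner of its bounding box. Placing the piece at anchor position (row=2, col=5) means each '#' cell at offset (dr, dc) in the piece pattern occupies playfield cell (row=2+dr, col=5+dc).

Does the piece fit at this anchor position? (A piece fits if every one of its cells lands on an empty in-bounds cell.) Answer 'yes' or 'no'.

Check each piece cell at anchor (2, 5):
  offset (0,0) -> (2,5): empty -> OK
  offset (0,1) -> (2,6): out of bounds -> FAIL
  offset (1,1) -> (3,6): out of bounds -> FAIL
  offset (2,1) -> (4,6): out of bounds -> FAIL
All cells valid: no

Answer: no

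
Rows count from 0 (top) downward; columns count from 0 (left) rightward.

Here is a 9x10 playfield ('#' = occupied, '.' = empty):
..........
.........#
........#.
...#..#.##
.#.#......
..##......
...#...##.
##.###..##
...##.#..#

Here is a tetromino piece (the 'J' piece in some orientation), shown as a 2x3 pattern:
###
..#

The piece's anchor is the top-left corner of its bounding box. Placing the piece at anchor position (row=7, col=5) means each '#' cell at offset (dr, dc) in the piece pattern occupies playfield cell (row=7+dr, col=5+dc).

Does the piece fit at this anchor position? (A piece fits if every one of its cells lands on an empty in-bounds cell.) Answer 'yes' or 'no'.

Check each piece cell at anchor (7, 5):
  offset (0,0) -> (7,5): occupied ('#') -> FAIL
  offset (0,1) -> (7,6): empty -> OK
  offset (0,2) -> (7,7): empty -> OK
  offset (1,2) -> (8,7): empty -> OK
All cells valid: no

Answer: no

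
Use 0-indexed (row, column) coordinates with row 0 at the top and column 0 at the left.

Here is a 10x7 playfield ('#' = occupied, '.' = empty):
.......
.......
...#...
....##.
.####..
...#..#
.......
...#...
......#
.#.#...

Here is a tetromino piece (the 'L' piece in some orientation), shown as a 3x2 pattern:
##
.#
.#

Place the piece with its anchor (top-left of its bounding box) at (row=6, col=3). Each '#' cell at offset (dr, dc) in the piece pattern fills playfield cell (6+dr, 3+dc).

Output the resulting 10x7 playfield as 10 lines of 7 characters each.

Answer: .......
.......
...#...
....##.
.####..
...#..#
...##..
...##..
....#.#
.#.#...

Derivation:
Fill (6+0,3+0) = (6,3)
Fill (6+0,3+1) = (6,4)
Fill (6+1,3+1) = (7,4)
Fill (6+2,3+1) = (8,4)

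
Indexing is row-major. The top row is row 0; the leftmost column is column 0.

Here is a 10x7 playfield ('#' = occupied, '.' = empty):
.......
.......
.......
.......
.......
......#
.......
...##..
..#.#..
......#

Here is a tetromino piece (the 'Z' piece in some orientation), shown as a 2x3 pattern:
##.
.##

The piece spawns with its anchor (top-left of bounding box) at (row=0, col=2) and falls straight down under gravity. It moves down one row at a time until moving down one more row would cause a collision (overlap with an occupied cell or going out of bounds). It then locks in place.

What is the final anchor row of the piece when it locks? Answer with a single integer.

Answer: 5

Derivation:
Spawn at (row=0, col=2). Try each row:
  row 0: fits
  row 1: fits
  row 2: fits
  row 3: fits
  row 4: fits
  row 5: fits
  row 6: blocked -> lock at row 5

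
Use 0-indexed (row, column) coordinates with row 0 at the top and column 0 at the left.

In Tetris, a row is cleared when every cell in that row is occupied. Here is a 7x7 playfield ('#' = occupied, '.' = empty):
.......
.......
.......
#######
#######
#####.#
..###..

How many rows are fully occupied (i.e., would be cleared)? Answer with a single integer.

Check each row:
  row 0: 7 empty cells -> not full
  row 1: 7 empty cells -> not full
  row 2: 7 empty cells -> not full
  row 3: 0 empty cells -> FULL (clear)
  row 4: 0 empty cells -> FULL (clear)
  row 5: 1 empty cell -> not full
  row 6: 4 empty cells -> not full
Total rows cleared: 2

Answer: 2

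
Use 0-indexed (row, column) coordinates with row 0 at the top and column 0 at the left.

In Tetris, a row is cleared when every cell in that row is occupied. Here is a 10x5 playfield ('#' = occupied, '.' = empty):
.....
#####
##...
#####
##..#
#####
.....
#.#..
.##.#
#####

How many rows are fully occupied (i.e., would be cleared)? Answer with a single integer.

Answer: 4

Derivation:
Check each row:
  row 0: 5 empty cells -> not full
  row 1: 0 empty cells -> FULL (clear)
  row 2: 3 empty cells -> not full
  row 3: 0 empty cells -> FULL (clear)
  row 4: 2 empty cells -> not full
  row 5: 0 empty cells -> FULL (clear)
  row 6: 5 empty cells -> not full
  row 7: 3 empty cells -> not full
  row 8: 2 empty cells -> not full
  row 9: 0 empty cells -> FULL (clear)
Total rows cleared: 4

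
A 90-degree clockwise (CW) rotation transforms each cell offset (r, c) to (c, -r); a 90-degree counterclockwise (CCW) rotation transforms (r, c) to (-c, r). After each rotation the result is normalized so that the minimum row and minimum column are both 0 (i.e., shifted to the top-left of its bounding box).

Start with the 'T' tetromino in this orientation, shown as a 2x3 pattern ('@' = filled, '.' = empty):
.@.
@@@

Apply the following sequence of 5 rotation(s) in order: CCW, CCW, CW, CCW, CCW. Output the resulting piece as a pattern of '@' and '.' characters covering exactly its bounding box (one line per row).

Start:
.@.
@@@
After rotation 1 (CCW):
.@
@@
.@
After rotation 2 (CCW):
@@@
.@.
After rotation 3 (CW):
.@
@@
.@
After rotation 4 (CCW):
@@@
.@.
After rotation 5 (CCW):
@.
@@
@.

Answer: @.
@@
@.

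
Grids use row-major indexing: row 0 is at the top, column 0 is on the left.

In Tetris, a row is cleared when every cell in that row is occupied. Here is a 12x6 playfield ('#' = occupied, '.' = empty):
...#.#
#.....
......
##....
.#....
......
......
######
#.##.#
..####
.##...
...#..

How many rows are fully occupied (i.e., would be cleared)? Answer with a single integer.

Check each row:
  row 0: 4 empty cells -> not full
  row 1: 5 empty cells -> not full
  row 2: 6 empty cells -> not full
  row 3: 4 empty cells -> not full
  row 4: 5 empty cells -> not full
  row 5: 6 empty cells -> not full
  row 6: 6 empty cells -> not full
  row 7: 0 empty cells -> FULL (clear)
  row 8: 2 empty cells -> not full
  row 9: 2 empty cells -> not full
  row 10: 4 empty cells -> not full
  row 11: 5 empty cells -> not full
Total rows cleared: 1

Answer: 1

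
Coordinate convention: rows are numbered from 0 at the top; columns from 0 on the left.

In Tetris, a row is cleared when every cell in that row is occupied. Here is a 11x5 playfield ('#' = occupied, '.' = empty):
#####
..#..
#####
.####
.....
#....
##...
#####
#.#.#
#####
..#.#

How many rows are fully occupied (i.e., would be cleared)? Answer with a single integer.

Check each row:
  row 0: 0 empty cells -> FULL (clear)
  row 1: 4 empty cells -> not full
  row 2: 0 empty cells -> FULL (clear)
  row 3: 1 empty cell -> not full
  row 4: 5 empty cells -> not full
  row 5: 4 empty cells -> not full
  row 6: 3 empty cells -> not full
  row 7: 0 empty cells -> FULL (clear)
  row 8: 2 empty cells -> not full
  row 9: 0 empty cells -> FULL (clear)
  row 10: 3 empty cells -> not full
Total rows cleared: 4

Answer: 4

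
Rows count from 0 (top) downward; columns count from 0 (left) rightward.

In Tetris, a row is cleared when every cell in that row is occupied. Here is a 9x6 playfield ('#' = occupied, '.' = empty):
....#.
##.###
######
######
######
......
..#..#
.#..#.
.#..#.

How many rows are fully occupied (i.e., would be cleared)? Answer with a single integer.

Check each row:
  row 0: 5 empty cells -> not full
  row 1: 1 empty cell -> not full
  row 2: 0 empty cells -> FULL (clear)
  row 3: 0 empty cells -> FULL (clear)
  row 4: 0 empty cells -> FULL (clear)
  row 5: 6 empty cells -> not full
  row 6: 4 empty cells -> not full
  row 7: 4 empty cells -> not full
  row 8: 4 empty cells -> not full
Total rows cleared: 3

Answer: 3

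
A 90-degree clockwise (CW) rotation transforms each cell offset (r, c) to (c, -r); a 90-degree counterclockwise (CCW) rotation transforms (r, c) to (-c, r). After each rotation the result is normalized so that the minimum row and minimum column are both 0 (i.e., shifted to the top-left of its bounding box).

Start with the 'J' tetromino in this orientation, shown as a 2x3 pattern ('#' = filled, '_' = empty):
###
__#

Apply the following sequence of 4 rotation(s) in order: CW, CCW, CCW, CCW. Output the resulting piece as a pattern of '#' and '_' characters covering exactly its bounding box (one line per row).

Start:
###
__#
After rotation 1 (CW):
_#
_#
##
After rotation 2 (CCW):
###
__#
After rotation 3 (CCW):
##
#_
#_
After rotation 4 (CCW):
#__
###

Answer: #__
###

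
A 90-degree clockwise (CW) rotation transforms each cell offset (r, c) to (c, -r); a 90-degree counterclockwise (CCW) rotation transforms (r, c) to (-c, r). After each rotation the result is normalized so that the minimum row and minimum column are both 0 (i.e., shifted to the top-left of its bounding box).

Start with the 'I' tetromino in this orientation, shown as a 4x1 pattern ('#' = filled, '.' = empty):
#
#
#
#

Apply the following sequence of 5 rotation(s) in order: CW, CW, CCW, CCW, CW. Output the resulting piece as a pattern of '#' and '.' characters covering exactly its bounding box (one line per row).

Answer: ####

Derivation:
Start:
#
#
#
#
After rotation 1 (CW):
####
After rotation 2 (CW):
#
#
#
#
After rotation 3 (CCW):
####
After rotation 4 (CCW):
#
#
#
#
After rotation 5 (CW):
####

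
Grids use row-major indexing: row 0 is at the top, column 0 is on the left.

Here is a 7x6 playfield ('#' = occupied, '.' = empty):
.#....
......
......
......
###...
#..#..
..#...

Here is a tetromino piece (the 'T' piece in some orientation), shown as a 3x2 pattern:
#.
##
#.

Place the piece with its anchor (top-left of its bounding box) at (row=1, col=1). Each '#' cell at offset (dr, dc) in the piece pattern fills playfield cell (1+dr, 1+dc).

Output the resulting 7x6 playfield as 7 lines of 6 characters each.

Answer: .#....
.#....
.##...
.#....
###...
#..#..
..#...

Derivation:
Fill (1+0,1+0) = (1,1)
Fill (1+1,1+0) = (2,1)
Fill (1+1,1+1) = (2,2)
Fill (1+2,1+0) = (3,1)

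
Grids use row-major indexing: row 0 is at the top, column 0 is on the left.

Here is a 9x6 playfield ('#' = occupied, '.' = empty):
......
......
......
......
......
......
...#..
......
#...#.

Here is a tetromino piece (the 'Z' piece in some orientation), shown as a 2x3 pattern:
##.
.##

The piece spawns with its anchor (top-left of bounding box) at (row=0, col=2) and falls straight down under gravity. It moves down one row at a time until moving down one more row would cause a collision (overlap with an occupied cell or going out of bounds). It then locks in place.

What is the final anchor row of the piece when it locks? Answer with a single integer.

Answer: 4

Derivation:
Spawn at (row=0, col=2). Try each row:
  row 0: fits
  row 1: fits
  row 2: fits
  row 3: fits
  row 4: fits
  row 5: blocked -> lock at row 4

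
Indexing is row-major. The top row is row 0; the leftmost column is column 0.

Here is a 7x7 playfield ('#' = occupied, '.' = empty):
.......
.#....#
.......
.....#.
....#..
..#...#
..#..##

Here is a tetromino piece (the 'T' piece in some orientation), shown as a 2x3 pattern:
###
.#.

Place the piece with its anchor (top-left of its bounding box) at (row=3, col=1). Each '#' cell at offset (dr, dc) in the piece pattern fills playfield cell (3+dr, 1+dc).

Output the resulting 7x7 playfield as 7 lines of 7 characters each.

Answer: .......
.#....#
.......
.###.#.
..#.#..
..#...#
..#..##

Derivation:
Fill (3+0,1+0) = (3,1)
Fill (3+0,1+1) = (3,2)
Fill (3+0,1+2) = (3,3)
Fill (3+1,1+1) = (4,2)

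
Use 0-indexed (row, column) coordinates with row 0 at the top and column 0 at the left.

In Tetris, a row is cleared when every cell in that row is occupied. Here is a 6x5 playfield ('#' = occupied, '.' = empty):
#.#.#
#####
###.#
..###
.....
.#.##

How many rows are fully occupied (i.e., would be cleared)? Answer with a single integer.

Answer: 1

Derivation:
Check each row:
  row 0: 2 empty cells -> not full
  row 1: 0 empty cells -> FULL (clear)
  row 2: 1 empty cell -> not full
  row 3: 2 empty cells -> not full
  row 4: 5 empty cells -> not full
  row 5: 2 empty cells -> not full
Total rows cleared: 1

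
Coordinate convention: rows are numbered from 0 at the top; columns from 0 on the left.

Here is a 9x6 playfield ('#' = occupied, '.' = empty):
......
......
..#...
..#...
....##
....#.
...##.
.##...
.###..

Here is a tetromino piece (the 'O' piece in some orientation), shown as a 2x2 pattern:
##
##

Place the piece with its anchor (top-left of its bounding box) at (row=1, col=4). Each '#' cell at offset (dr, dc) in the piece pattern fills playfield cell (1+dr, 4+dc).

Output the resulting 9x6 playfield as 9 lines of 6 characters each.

Answer: ......
....##
..#.##
..#...
....##
....#.
...##.
.##...
.###..

Derivation:
Fill (1+0,4+0) = (1,4)
Fill (1+0,4+1) = (1,5)
Fill (1+1,4+0) = (2,4)
Fill (1+1,4+1) = (2,5)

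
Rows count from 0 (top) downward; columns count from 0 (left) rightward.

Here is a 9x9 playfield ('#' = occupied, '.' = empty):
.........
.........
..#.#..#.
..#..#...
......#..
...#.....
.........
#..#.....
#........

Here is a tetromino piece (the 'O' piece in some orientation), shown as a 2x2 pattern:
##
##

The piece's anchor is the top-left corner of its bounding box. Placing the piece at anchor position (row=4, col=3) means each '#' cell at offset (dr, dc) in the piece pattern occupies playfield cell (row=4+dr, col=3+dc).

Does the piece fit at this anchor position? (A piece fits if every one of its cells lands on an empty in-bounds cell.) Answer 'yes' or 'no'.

Check each piece cell at anchor (4, 3):
  offset (0,0) -> (4,3): empty -> OK
  offset (0,1) -> (4,4): empty -> OK
  offset (1,0) -> (5,3): occupied ('#') -> FAIL
  offset (1,1) -> (5,4): empty -> OK
All cells valid: no

Answer: no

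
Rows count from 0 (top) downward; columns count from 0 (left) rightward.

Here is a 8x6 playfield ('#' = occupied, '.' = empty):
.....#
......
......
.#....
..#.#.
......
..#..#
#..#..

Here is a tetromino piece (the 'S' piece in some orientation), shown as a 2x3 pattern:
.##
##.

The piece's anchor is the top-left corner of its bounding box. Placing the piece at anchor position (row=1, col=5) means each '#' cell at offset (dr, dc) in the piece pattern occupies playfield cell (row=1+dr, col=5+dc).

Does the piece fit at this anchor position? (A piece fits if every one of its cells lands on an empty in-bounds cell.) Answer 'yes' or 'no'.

Answer: no

Derivation:
Check each piece cell at anchor (1, 5):
  offset (0,1) -> (1,6): out of bounds -> FAIL
  offset (0,2) -> (1,7): out of bounds -> FAIL
  offset (1,0) -> (2,5): empty -> OK
  offset (1,1) -> (2,6): out of bounds -> FAIL
All cells valid: no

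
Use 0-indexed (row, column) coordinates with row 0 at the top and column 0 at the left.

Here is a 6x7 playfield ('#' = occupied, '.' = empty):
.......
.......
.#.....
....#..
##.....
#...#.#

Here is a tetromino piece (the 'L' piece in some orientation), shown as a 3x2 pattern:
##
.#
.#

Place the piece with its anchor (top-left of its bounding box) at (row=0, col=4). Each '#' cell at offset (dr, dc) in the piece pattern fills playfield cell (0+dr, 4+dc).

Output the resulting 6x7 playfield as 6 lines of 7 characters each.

Fill (0+0,4+0) = (0,4)
Fill (0+0,4+1) = (0,5)
Fill (0+1,4+1) = (1,5)
Fill (0+2,4+1) = (2,5)

Answer: ....##.
.....#.
.#...#.
....#..
##.....
#...#.#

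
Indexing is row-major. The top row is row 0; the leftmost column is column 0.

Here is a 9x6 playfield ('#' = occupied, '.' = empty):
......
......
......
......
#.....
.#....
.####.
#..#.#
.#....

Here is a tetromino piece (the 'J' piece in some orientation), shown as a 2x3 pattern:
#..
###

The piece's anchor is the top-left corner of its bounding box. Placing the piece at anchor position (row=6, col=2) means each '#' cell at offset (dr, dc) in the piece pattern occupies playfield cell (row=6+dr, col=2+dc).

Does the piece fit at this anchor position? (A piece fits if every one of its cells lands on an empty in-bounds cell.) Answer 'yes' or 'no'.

Check each piece cell at anchor (6, 2):
  offset (0,0) -> (6,2): occupied ('#') -> FAIL
  offset (1,0) -> (7,2): empty -> OK
  offset (1,1) -> (7,3): occupied ('#') -> FAIL
  offset (1,2) -> (7,4): empty -> OK
All cells valid: no

Answer: no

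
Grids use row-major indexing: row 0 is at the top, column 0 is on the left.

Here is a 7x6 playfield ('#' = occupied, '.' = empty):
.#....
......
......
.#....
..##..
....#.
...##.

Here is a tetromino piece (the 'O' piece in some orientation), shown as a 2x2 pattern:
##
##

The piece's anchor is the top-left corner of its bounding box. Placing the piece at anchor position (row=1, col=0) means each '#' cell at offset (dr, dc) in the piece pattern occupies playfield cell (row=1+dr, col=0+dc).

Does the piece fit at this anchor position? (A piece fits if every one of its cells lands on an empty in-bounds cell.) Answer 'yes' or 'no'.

Answer: yes

Derivation:
Check each piece cell at anchor (1, 0):
  offset (0,0) -> (1,0): empty -> OK
  offset (0,1) -> (1,1): empty -> OK
  offset (1,0) -> (2,0): empty -> OK
  offset (1,1) -> (2,1): empty -> OK
All cells valid: yes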